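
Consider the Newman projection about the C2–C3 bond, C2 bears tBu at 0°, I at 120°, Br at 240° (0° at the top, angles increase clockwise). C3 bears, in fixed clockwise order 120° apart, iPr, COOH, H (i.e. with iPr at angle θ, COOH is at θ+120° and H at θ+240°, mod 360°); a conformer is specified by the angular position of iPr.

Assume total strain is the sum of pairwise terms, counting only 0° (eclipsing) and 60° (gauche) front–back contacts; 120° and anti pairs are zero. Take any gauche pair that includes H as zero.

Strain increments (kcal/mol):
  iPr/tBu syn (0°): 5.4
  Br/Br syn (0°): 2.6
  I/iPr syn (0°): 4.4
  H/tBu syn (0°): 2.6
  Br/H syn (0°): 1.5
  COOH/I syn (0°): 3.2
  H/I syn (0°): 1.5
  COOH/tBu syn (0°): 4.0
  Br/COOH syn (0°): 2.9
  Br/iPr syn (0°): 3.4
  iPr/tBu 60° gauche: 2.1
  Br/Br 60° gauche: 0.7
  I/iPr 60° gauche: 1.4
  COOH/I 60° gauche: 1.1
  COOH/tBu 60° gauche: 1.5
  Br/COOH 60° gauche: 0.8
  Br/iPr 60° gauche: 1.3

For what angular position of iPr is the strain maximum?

iPr at 0° (eclipsed): tBu–iPr eclipsed, I–COOH eclipsed, Br–H eclipsed; 5.4 + 3.2 + 1.5 = 10.1 kcal/mol.
iPr at 60° (staggered): tBu–iPr gauche, I–iPr gauche, I–COOH gauche, Br–COOH gauche; 2.1 + 1.4 + 1.1 + 0.8 = 5.4 kcal/mol.
iPr at 120° (eclipsed): tBu–H eclipsed, I–iPr eclipsed, Br–COOH eclipsed; 2.6 + 4.4 + 2.9 = 9.9 kcal/mol.
iPr at 180° (staggered): tBu–COOH gauche, I–iPr gauche, Br–iPr gauche, Br–COOH gauche; 1.5 + 1.4 + 1.3 + 0.8 = 5.0 kcal/mol.
iPr at 240° (eclipsed): tBu–COOH eclipsed, I–H eclipsed, Br–iPr eclipsed; 4.0 + 1.5 + 3.4 = 8.9 kcal/mol.
iPr at 300° (staggered): tBu–iPr gauche, tBu–COOH gauche, I–COOH gauche, Br–iPr gauche; 2.1 + 1.5 + 1.1 + 1.3 = 6.0 kcal/mol.
The maximum (10.1 kcal/mol) occurs with iPr at 0°.

0°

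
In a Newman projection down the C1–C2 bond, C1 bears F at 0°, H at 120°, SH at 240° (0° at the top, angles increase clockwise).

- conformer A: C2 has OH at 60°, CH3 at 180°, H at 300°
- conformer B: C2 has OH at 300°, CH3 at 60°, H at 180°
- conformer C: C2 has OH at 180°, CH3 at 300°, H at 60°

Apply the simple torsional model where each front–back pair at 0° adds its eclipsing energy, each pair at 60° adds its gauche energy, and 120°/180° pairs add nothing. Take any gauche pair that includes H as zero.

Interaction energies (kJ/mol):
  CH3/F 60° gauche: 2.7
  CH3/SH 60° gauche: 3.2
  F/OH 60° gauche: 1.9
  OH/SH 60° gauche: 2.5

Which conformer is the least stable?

A (staggered): F–OH gauche, SH–CH3 gauche; 1.9 + 3.2 = 5.1 kJ/mol.
B (staggered): F–OH gauche, F–CH3 gauche, SH–OH gauche; 1.9 + 2.7 + 2.5 = 7.1 kJ/mol.
C (staggered): F–CH3 gauche, SH–OH gauche, SH–CH3 gauche; 2.7 + 2.5 + 3.2 = 8.4 kJ/mol.
C has the highest total (8.4 kJ/mol).

C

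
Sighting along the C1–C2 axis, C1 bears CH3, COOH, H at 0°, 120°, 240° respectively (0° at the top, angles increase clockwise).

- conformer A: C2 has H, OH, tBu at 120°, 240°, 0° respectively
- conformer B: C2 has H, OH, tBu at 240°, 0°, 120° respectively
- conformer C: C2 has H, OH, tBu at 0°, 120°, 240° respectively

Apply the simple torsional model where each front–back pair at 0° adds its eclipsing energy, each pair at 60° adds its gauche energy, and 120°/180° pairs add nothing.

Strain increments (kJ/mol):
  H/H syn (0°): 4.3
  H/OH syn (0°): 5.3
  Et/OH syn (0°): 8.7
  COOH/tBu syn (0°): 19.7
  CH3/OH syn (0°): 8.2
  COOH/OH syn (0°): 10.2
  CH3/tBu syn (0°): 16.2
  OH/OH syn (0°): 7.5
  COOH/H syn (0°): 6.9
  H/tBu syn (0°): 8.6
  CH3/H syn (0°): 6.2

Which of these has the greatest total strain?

A (eclipsed): CH3(0°)/tBu(0°) eclipsed 16.2; COOH(120°)/H(120°) eclipsed 6.9; H(240°)/OH(240°) eclipsed 5.3 → 28.4 kJ/mol.
B (eclipsed): CH3(0°)/OH(0°) eclipsed 8.2; COOH(120°)/tBu(120°) eclipsed 19.7; H(240°)/H(240°) eclipsed 4.3 → 32.2 kJ/mol.
C (eclipsed): CH3(0°)/H(0°) eclipsed 6.2; COOH(120°)/OH(120°) eclipsed 10.2; H(240°)/tBu(240°) eclipsed 8.6 → 25.0 kJ/mol.
B has the highest total (32.2 kJ/mol).

B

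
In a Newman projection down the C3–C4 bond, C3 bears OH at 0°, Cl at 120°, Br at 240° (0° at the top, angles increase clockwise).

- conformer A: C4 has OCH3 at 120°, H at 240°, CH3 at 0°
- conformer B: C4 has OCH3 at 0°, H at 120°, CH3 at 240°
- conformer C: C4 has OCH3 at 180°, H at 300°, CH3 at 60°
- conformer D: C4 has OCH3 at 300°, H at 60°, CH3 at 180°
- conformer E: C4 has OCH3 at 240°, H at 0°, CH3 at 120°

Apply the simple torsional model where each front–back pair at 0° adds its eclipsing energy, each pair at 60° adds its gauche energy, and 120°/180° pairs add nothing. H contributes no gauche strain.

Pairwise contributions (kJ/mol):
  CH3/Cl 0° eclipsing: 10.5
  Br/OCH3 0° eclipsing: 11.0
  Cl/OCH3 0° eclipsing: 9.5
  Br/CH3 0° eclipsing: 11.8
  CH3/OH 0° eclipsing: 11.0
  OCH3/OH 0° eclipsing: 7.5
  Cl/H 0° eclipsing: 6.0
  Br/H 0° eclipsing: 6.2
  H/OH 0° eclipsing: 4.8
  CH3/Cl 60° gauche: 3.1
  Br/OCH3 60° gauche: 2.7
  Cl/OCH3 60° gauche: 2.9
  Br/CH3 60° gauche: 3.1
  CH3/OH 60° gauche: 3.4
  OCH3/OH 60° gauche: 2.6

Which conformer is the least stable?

A (eclipsed): OH–CH3 eclipsed, Cl–OCH3 eclipsed, Br–H eclipsed; 11.0 + 9.5 + 6.2 = 26.7 kJ/mol.
B (eclipsed): OH–OCH3 eclipsed, Cl–H eclipsed, Br–CH3 eclipsed; 7.5 + 6.0 + 11.8 = 25.3 kJ/mol.
C (staggered): OH–CH3 gauche, Cl–OCH3 gauche, Cl–CH3 gauche, Br–OCH3 gauche; 3.4 + 2.9 + 3.1 + 2.7 = 12.1 kJ/mol.
D (staggered): OH–OCH3 gauche, Cl–CH3 gauche, Br–OCH3 gauche, Br–CH3 gauche; 2.6 + 3.1 + 2.7 + 3.1 = 11.5 kJ/mol.
E (eclipsed): OH–H eclipsed, Cl–CH3 eclipsed, Br–OCH3 eclipsed; 4.8 + 10.5 + 11.0 = 26.3 kJ/mol.
A has the highest total (26.7 kJ/mol).

A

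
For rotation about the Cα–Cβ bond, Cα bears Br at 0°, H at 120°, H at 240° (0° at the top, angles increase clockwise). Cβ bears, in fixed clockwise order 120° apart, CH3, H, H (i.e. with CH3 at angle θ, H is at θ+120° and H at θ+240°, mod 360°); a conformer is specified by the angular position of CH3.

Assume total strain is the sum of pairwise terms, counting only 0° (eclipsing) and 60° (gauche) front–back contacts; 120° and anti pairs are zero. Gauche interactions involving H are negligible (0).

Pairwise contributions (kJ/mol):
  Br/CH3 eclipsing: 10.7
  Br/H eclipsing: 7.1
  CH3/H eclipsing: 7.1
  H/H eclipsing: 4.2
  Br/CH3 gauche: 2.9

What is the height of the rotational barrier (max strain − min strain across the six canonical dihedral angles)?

CH3 at 0° (eclipsed): Br(0°)/CH3(0°) eclipsed 10.7; H(120°)/H(120°) eclipsed 4.2; H(240°)/H(240°) eclipsed 4.2 → 19.1 kJ/mol.
CH3 at 60° (staggered): Br(0°)/CH3(60°) gauche 2.9 → 2.9 kJ/mol.
CH3 at 120° (eclipsed): Br(0°)/H(0°) eclipsed 7.1; H(120°)/CH3(120°) eclipsed 7.1; H(240°)/H(240°) eclipsed 4.2 → 18.4 kJ/mol.
CH3 at 180° (staggered): no non-H gauche contacts → 0.0 kJ/mol.
CH3 at 240° (eclipsed): Br(0°)/H(0°) eclipsed 7.1; H(120°)/H(120°) eclipsed 4.2; H(240°)/CH3(240°) eclipsed 7.1 → 18.4 kJ/mol.
CH3 at 300° (staggered): Br(0°)/CH3(300°) gauche 2.9 → 2.9 kJ/mol.
Max at 0° (19.1 kJ/mol), min at 180° (0.0 kJ/mol); barrier = 19.1 kJ/mol.

19.1 kJ/mol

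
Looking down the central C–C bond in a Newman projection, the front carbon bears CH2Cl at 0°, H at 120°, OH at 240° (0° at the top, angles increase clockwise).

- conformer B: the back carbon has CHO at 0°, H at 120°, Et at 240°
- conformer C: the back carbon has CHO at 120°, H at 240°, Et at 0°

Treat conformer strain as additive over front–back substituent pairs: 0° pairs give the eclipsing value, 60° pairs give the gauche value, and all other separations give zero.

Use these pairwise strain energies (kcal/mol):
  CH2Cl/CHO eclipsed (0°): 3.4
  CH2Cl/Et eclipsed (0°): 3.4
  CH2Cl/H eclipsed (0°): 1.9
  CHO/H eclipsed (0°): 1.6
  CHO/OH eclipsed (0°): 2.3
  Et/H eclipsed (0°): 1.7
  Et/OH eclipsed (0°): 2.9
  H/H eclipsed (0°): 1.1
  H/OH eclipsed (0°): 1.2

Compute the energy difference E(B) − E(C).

+1.2 kcal/mol

B (eclipsed): CH2Cl(0°)/CHO(0°) eclipsed 3.4; H(120°)/H(120°) eclipsed 1.1; OH(240°)/Et(240°) eclipsed 2.9 → 7.4 kcal/mol.
C (eclipsed): CH2Cl(0°)/Et(0°) eclipsed 3.4; H(120°)/CHO(120°) eclipsed 1.6; OH(240°)/H(240°) eclipsed 1.2 → 6.2 kcal/mol.
E(B) − E(C) = 7.4 − 6.2 = +1.2 kcal/mol.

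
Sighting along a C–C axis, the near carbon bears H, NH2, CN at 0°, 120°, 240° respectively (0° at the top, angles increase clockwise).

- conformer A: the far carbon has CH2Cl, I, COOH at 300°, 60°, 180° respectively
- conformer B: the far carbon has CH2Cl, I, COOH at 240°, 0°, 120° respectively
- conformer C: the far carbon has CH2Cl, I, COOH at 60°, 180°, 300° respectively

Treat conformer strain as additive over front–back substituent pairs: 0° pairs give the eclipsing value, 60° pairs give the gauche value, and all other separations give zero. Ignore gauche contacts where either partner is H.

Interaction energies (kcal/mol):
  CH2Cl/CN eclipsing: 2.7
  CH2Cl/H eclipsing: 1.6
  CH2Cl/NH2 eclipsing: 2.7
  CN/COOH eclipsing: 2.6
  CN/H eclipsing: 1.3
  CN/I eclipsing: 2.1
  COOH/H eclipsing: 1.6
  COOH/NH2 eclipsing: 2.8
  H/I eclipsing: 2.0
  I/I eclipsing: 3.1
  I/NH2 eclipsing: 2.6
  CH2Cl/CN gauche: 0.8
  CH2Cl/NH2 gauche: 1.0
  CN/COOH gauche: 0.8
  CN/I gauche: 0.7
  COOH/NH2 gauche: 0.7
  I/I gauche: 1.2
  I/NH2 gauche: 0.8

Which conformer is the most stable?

A

A (staggered): NH2–I gauche, NH2–COOH gauche, CN–CH2Cl gauche, CN–COOH gauche; 0.8 + 0.7 + 0.8 + 0.8 = 3.1 kcal/mol.
B (eclipsed): H–I eclipsed, NH2–COOH eclipsed, CN–CH2Cl eclipsed; 2.0 + 2.8 + 2.7 = 7.5 kcal/mol.
C (staggered): NH2–CH2Cl gauche, NH2–I gauche, CN–I gauche, CN–COOH gauche; 1.0 + 0.8 + 0.7 + 0.8 = 3.3 kcal/mol.
A has the lowest total (3.1 kcal/mol).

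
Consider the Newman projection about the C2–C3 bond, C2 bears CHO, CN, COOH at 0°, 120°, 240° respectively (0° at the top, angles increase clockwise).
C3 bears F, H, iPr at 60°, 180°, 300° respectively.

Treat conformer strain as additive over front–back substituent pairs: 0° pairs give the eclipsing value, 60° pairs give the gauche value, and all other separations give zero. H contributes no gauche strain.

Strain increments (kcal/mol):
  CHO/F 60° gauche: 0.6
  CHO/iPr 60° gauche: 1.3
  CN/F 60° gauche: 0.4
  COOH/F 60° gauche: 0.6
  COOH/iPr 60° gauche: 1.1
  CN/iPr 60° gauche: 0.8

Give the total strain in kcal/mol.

This conformer (staggered): CHO(0°)/F(60°) gauche 0.6; CHO(0°)/iPr(300°) gauche 1.3; CN(120°)/F(60°) gauche 0.4; COOH(240°)/iPr(300°) gauche 1.1 → 3.4 kcal/mol.

3.4 kcal/mol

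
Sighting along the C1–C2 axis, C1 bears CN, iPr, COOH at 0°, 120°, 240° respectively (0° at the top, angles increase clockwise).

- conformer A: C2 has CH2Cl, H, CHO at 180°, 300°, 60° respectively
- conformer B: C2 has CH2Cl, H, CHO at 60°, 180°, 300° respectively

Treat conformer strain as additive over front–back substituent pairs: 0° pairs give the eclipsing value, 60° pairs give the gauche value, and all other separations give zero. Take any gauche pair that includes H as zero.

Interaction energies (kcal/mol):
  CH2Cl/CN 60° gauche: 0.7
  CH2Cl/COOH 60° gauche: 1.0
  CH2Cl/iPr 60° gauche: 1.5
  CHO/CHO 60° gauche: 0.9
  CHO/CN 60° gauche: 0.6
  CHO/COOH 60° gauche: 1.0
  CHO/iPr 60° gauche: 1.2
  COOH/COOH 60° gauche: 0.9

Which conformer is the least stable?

A is staggered. CN at 0° is gauche with CHO at 60° (0.6); iPr at 120° is gauche with CH2Cl at 180° (1.5); iPr at 120° is gauche with CHO at 60° (1.2); COOH at 240° is gauche with CH2Cl at 180° (1.0). Total 4.3 kcal/mol.
B is staggered. CN at 0° is gauche with CH2Cl at 60° (0.7); CN at 0° is gauche with CHO at 300° (0.6); iPr at 120° is gauche with CH2Cl at 60° (1.5); COOH at 240° is gauche with CHO at 300° (1.0). Total 3.8 kcal/mol.
A has the highest total (4.3 kcal/mol).

A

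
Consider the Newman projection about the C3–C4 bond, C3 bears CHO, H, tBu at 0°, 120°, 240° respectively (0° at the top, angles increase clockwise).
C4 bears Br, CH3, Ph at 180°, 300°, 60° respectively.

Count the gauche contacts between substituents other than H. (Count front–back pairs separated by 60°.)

4

Non-H gauche pairs: CHO(0°)/CH3(300°); CHO(0°)/Ph(60°); tBu(240°)/Br(180°); tBu(240°)/CH3(300°) — 4 interactions.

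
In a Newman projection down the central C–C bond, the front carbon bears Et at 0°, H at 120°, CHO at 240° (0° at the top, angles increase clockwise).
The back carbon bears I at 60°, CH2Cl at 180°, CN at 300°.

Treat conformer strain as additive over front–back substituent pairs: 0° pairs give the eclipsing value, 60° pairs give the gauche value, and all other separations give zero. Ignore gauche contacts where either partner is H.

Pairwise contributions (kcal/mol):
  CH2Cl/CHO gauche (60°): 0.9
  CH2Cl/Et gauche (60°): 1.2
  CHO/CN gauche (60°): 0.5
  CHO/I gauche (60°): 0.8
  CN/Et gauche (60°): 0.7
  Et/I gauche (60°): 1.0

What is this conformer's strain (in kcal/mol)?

This conformer (staggered): Et(0°)/I(60°) gauche 1.0; Et(0°)/CN(300°) gauche 0.7; CHO(240°)/CH2Cl(180°) gauche 0.9; CHO(240°)/CN(300°) gauche 0.5 → 3.1 kcal/mol.

3.1 kcal/mol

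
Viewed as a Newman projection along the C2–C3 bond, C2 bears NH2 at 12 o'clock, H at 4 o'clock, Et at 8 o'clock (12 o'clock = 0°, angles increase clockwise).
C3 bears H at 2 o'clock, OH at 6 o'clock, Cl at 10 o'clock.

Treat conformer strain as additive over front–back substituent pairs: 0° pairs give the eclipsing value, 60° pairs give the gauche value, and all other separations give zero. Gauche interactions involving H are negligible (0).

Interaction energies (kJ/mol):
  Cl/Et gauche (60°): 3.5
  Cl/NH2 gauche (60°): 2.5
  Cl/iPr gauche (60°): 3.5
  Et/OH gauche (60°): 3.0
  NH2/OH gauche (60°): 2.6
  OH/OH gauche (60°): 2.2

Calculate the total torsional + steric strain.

9.0 kJ/mol

This conformer (staggered): NH2(0°)/Cl(300°) gauche 2.5; Et(240°)/OH(180°) gauche 3.0; Et(240°)/Cl(300°) gauche 3.5 → 9.0 kJ/mol.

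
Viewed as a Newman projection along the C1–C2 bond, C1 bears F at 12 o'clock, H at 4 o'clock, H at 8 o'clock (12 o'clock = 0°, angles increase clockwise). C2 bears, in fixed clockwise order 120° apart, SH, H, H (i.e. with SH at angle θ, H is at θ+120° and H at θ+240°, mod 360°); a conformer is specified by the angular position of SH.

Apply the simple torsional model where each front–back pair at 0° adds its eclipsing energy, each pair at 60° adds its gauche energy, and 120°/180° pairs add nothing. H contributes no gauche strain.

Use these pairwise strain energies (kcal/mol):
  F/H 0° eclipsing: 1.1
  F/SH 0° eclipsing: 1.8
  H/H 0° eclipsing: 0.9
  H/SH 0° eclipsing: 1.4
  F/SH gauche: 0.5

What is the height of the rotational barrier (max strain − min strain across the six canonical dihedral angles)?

3.6 kcal/mol

SH at 0° (eclipsed): F–SH eclipsed, H–H eclipsed, H–H eclipsed; 1.8 + 0.9 + 0.9 = 3.6 kcal/mol.
SH at 60° (staggered): F–SH gauche; 0.5 = 0.5 kcal/mol.
SH at 120° (eclipsed): F–H eclipsed, H–SH eclipsed, H–H eclipsed; 1.1 + 1.4 + 0.9 = 3.4 kcal/mol.
SH at 180° (staggered): no non-H gauche contacts → 0.0 kcal/mol.
SH at 240° (eclipsed): F–H eclipsed, H–H eclipsed, H–SH eclipsed; 1.1 + 0.9 + 1.4 = 3.4 kcal/mol.
SH at 300° (staggered): F–SH gauche; 0.5 = 0.5 kcal/mol.
Max at 0° (3.6 kcal/mol), min at 180° (0.0 kcal/mol); barrier = 3.6 kcal/mol.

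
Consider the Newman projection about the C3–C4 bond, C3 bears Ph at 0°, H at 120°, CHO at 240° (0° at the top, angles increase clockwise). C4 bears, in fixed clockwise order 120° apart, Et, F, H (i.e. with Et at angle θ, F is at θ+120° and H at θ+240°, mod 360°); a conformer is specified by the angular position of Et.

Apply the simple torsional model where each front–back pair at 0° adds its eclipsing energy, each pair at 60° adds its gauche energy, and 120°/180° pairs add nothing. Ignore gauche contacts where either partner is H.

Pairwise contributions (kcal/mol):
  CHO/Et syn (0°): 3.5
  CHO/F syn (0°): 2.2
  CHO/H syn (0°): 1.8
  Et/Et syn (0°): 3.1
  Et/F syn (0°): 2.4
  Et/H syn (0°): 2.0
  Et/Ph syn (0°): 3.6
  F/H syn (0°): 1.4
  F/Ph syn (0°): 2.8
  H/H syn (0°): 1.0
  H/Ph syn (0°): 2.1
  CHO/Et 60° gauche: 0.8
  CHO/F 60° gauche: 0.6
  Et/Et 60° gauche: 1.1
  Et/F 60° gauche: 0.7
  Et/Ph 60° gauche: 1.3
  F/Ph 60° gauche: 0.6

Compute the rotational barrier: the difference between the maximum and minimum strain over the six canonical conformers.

5.4 kcal/mol

Et at 0° (eclipsed): Ph–Et eclipsed, H–F eclipsed, CHO–H eclipsed; 3.6 + 1.4 + 1.8 = 6.8 kcal/mol.
Et at 60° (staggered): Ph–Et gauche, CHO–F gauche; 1.3 + 0.6 = 1.9 kcal/mol.
Et at 120° (eclipsed): Ph–H eclipsed, H–Et eclipsed, CHO–F eclipsed; 2.1 + 2.0 + 2.2 = 6.3 kcal/mol.
Et at 180° (staggered): Ph–F gauche, CHO–Et gauche, CHO–F gauche; 0.6 + 0.8 + 0.6 = 2.0 kcal/mol.
Et at 240° (eclipsed): Ph–F eclipsed, H–H eclipsed, CHO–Et eclipsed; 2.8 + 1.0 + 3.5 = 7.3 kcal/mol.
Et at 300° (staggered): Ph–Et gauche, Ph–F gauche, CHO–Et gauche; 1.3 + 0.6 + 0.8 = 2.7 kcal/mol.
Max at 240° (7.3 kcal/mol), min at 60° (1.9 kcal/mol); barrier = 5.4 kcal/mol.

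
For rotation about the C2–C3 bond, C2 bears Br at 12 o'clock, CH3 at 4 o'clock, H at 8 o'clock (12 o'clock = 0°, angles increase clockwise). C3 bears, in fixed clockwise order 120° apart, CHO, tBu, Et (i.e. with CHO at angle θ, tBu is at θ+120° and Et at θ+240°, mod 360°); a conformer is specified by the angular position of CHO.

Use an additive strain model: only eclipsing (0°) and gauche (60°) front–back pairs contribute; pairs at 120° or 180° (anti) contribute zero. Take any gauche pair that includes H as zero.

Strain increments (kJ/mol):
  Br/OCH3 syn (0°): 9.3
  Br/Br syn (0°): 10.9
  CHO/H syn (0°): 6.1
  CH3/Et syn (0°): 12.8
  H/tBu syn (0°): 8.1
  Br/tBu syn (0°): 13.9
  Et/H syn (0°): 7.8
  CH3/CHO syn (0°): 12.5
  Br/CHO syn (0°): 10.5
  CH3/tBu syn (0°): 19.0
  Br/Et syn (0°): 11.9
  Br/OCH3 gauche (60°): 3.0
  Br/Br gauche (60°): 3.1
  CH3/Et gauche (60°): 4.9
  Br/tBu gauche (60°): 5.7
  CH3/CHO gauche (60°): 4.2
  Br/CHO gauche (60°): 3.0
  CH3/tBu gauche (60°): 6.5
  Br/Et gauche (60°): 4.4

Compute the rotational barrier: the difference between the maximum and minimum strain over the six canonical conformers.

19.2 kJ/mol

CHO at 0° (eclipsed): Br–CHO eclipsed, CH3–tBu eclipsed, H–Et eclipsed; 10.5 + 19.0 + 7.8 = 37.3 kJ/mol.
CHO at 60° (staggered): Br–CHO gauche, Br–Et gauche, CH3–CHO gauche, CH3–tBu gauche; 3.0 + 4.4 + 4.2 + 6.5 = 18.1 kJ/mol.
CHO at 120° (eclipsed): Br–Et eclipsed, CH3–CHO eclipsed, H–tBu eclipsed; 11.9 + 12.5 + 8.1 = 32.5 kJ/mol.
CHO at 180° (staggered): Br–tBu gauche, Br–Et gauche, CH3–CHO gauche, CH3–Et gauche; 5.7 + 4.4 + 4.2 + 4.9 = 19.2 kJ/mol.
CHO at 240° (eclipsed): Br–tBu eclipsed, CH3–Et eclipsed, H–CHO eclipsed; 13.9 + 12.8 + 6.1 = 32.8 kJ/mol.
CHO at 300° (staggered): Br–CHO gauche, Br–tBu gauche, CH3–tBu gauche, CH3–Et gauche; 3.0 + 5.7 + 6.5 + 4.9 = 20.1 kJ/mol.
Max at 0° (37.3 kJ/mol), min at 60° (18.1 kJ/mol); barrier = 19.2 kJ/mol.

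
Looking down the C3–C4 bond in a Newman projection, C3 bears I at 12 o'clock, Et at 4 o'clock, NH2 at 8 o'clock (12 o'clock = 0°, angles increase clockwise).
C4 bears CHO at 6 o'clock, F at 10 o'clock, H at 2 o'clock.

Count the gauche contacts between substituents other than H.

4

Non-H gauche pairs: I(0°)/F(300°); Et(120°)/CHO(180°); NH2(240°)/CHO(180°); NH2(240°)/F(300°) — 4 interactions.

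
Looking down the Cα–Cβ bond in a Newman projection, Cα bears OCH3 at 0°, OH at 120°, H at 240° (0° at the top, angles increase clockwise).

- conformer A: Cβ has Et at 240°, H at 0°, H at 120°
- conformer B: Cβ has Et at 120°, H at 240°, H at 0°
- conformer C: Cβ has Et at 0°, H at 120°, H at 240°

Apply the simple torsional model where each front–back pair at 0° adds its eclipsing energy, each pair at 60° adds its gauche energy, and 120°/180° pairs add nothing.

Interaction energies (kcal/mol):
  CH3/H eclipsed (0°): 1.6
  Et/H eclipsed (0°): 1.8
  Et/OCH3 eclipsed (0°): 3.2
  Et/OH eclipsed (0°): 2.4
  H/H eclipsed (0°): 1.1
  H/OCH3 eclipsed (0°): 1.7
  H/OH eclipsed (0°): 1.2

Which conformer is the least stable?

A (eclipsed): OCH3–H eclipsed, OH–H eclipsed, H–Et eclipsed; 1.7 + 1.2 + 1.8 = 4.7 kcal/mol.
B (eclipsed): OCH3–H eclipsed, OH–Et eclipsed, H–H eclipsed; 1.7 + 2.4 + 1.1 = 5.2 kcal/mol.
C (eclipsed): OCH3–Et eclipsed, OH–H eclipsed, H–H eclipsed; 3.2 + 1.2 + 1.1 = 5.5 kcal/mol.
C has the highest total (5.5 kcal/mol).

C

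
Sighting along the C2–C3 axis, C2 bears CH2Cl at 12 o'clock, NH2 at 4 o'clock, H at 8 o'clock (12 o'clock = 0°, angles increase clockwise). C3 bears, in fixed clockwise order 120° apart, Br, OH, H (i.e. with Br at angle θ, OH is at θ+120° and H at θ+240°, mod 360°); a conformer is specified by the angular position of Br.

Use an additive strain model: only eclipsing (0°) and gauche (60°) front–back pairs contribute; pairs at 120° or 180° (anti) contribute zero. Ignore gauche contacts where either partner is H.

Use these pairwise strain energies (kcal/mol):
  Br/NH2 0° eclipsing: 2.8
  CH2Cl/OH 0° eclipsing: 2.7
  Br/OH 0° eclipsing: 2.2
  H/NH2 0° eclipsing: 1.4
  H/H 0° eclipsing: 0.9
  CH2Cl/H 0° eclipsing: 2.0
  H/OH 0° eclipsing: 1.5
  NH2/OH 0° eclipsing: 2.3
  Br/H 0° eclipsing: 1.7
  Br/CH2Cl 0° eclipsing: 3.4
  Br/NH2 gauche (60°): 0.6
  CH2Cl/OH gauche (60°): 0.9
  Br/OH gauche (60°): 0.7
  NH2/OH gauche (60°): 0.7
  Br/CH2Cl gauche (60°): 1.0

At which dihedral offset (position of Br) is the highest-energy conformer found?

Br at 0° is eclipsed. CH2Cl at 0° is eclipsed with Br at 0° (3.4); NH2 at 120° is eclipsed with OH at 120° (2.3); H at 240° is eclipsed with H at 240° (0.9). Total 6.6 kcal/mol.
Br at 60° is staggered. CH2Cl at 0° is gauche with Br at 60° (1.0); NH2 at 120° is gauche with Br at 60° (0.6); NH2 at 120° is gauche with OH at 180° (0.7). Total 2.3 kcal/mol.
Br at 120° is eclipsed. CH2Cl at 0° is eclipsed with H at 0° (2.0); NH2 at 120° is eclipsed with Br at 120° (2.8); H at 240° is eclipsed with OH at 240° (1.5). Total 6.3 kcal/mol.
Br at 180° is staggered. CH2Cl at 0° is gauche with OH at 300° (0.9); NH2 at 120° is gauche with Br at 180° (0.6). Total 1.5 kcal/mol.
Br at 240° is eclipsed. CH2Cl at 0° is eclipsed with OH at 0° (2.7); NH2 at 120° is eclipsed with H at 120° (1.4); H at 240° is eclipsed with Br at 240° (1.7). Total 5.8 kcal/mol.
Br at 300° is staggered. CH2Cl at 0° is gauche with Br at 300° (1.0); CH2Cl at 0° is gauche with OH at 60° (0.9); NH2 at 120° is gauche with OH at 60° (0.7). Total 2.6 kcal/mol.
The maximum (6.6 kcal/mol) occurs with Br at 0°.

0°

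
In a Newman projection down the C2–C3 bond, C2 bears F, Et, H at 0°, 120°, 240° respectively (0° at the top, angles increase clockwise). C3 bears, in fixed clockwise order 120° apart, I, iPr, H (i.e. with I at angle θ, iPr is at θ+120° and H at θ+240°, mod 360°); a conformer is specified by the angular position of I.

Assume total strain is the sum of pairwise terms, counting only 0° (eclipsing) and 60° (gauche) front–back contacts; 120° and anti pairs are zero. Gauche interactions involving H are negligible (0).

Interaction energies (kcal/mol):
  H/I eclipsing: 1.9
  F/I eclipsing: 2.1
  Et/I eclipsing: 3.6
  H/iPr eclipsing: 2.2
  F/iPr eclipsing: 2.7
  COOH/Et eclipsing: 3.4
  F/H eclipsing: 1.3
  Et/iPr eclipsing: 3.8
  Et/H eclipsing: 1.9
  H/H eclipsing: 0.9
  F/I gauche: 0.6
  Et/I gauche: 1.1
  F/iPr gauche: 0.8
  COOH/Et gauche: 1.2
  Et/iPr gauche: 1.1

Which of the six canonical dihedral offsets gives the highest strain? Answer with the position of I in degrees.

I at 0° is eclipsed. F at 0° is eclipsed with I at 0° (2.1); Et at 120° is eclipsed with iPr at 120° (3.8); H at 240° is eclipsed with H at 240° (0.9). Total 6.8 kcal/mol.
I at 60° is staggered. F at 0° is gauche with I at 60° (0.6); Et at 120° is gauche with I at 60° (1.1); Et at 120° is gauche with iPr at 180° (1.1). Total 2.8 kcal/mol.
I at 120° is eclipsed. F at 0° is eclipsed with H at 0° (1.3); Et at 120° is eclipsed with I at 120° (3.6); H at 240° is eclipsed with iPr at 240° (2.2). Total 7.1 kcal/mol.
I at 180° is staggered. F at 0° is gauche with iPr at 300° (0.8); Et at 120° is gauche with I at 180° (1.1). Total 1.9 kcal/mol.
I at 240° is eclipsed. F at 0° is eclipsed with iPr at 0° (2.7); Et at 120° is eclipsed with H at 120° (1.9); H at 240° is eclipsed with I at 240° (1.9). Total 6.5 kcal/mol.
I at 300° is staggered. F at 0° is gauche with I at 300° (0.6); F at 0° is gauche with iPr at 60° (0.8); Et at 120° is gauche with iPr at 60° (1.1). Total 2.5 kcal/mol.
The maximum (7.1 kcal/mol) occurs with I at 120°.

120°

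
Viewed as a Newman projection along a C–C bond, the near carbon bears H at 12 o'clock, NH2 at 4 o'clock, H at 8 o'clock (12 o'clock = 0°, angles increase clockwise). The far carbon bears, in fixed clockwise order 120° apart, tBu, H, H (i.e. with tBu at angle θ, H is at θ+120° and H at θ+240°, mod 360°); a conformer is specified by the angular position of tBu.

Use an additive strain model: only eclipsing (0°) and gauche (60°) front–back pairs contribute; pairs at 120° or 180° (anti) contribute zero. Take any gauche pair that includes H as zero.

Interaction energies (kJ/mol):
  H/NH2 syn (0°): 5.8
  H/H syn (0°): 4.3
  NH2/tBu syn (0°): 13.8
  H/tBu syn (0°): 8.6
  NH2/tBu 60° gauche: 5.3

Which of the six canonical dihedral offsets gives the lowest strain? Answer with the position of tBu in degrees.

300°

tBu at 0° (eclipsed): H–tBu eclipsed, NH2–H eclipsed, H–H eclipsed; 8.6 + 5.8 + 4.3 = 18.7 kJ/mol.
tBu at 60° (staggered): NH2–tBu gauche; 5.3 = 5.3 kJ/mol.
tBu at 120° (eclipsed): H–H eclipsed, NH2–tBu eclipsed, H–H eclipsed; 4.3 + 13.8 + 4.3 = 22.4 kJ/mol.
tBu at 180° (staggered): NH2–tBu gauche; 5.3 = 5.3 kJ/mol.
tBu at 240° (eclipsed): H–H eclipsed, NH2–H eclipsed, H–tBu eclipsed; 4.3 + 5.8 + 8.6 = 18.7 kJ/mol.
tBu at 300° (staggered): no non-H gauche contacts → 0.0 kJ/mol.
The minimum (0.0 kJ/mol) occurs with tBu at 300°.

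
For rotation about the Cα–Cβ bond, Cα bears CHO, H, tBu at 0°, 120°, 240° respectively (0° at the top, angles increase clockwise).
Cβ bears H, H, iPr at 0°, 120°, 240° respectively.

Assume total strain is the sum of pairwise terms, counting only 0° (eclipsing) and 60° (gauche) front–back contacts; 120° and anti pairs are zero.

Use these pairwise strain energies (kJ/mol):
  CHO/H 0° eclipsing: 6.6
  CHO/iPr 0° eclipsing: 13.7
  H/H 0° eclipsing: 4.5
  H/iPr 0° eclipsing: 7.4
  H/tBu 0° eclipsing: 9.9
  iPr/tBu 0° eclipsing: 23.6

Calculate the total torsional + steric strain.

34.7 kJ/mol

This conformer is eclipsed. CHO at 0° is eclipsed with H at 0° (6.6); H at 120° is eclipsed with H at 120° (4.5); tBu at 240° is eclipsed with iPr at 240° (23.6). Total 34.7 kJ/mol.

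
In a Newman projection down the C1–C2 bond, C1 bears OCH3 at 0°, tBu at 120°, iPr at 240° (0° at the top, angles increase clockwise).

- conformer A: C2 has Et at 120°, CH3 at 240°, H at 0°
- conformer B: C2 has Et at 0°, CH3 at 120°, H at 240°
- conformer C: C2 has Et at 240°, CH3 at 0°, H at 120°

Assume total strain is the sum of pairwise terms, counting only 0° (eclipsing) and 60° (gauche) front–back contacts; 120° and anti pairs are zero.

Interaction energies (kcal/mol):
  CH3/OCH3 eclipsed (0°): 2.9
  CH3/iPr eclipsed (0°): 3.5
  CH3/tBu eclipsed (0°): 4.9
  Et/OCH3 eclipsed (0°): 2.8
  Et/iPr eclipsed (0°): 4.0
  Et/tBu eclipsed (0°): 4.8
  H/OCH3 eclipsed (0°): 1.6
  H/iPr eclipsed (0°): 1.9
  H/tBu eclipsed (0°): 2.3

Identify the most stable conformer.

C

A (eclipsed): OCH3(0°)/H(0°) eclipsed 1.6; tBu(120°)/Et(120°) eclipsed 4.8; iPr(240°)/CH3(240°) eclipsed 3.5 → 9.9 kcal/mol.
B (eclipsed): OCH3(0°)/Et(0°) eclipsed 2.8; tBu(120°)/CH3(120°) eclipsed 4.9; iPr(240°)/H(240°) eclipsed 1.9 → 9.6 kcal/mol.
C (eclipsed): OCH3(0°)/CH3(0°) eclipsed 2.9; tBu(120°)/H(120°) eclipsed 2.3; iPr(240°)/Et(240°) eclipsed 4.0 → 9.2 kcal/mol.
C has the lowest total (9.2 kcal/mol).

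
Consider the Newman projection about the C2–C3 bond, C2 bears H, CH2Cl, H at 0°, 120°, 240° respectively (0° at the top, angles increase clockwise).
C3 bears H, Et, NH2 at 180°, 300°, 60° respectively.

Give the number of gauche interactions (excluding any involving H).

1

Non-H gauche pairs: CH2Cl(120°)/NH2(60°) — 1 interaction.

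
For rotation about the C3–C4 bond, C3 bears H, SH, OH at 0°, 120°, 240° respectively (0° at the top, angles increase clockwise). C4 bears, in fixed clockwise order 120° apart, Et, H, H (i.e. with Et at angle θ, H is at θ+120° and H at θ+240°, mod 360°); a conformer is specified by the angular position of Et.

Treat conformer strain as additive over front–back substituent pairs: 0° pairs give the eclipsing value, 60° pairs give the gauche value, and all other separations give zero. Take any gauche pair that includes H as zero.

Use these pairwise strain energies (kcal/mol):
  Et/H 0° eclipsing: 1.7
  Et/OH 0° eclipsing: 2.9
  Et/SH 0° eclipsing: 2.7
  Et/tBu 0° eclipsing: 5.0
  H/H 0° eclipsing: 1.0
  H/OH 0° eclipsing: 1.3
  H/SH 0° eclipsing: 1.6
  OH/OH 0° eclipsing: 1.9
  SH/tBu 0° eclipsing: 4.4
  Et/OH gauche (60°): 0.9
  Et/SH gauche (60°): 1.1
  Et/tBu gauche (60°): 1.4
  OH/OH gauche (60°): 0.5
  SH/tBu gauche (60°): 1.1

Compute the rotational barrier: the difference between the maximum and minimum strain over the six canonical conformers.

4.6 kcal/mol

Et at 0° (eclipsed): H(0°)/Et(0°) eclipsed 1.7; SH(120°)/H(120°) eclipsed 1.6; OH(240°)/H(240°) eclipsed 1.3 → 4.6 kcal/mol.
Et at 60° (staggered): SH(120°)/Et(60°) gauche 1.1 → 1.1 kcal/mol.
Et at 120° (eclipsed): H(0°)/H(0°) eclipsed 1.0; SH(120°)/Et(120°) eclipsed 2.7; OH(240°)/H(240°) eclipsed 1.3 → 5.0 kcal/mol.
Et at 180° (staggered): SH(120°)/Et(180°) gauche 1.1; OH(240°)/Et(180°) gauche 0.9 → 2.0 kcal/mol.
Et at 240° (eclipsed): H(0°)/H(0°) eclipsed 1.0; SH(120°)/H(120°) eclipsed 1.6; OH(240°)/Et(240°) eclipsed 2.9 → 5.5 kcal/mol.
Et at 300° (staggered): OH(240°)/Et(300°) gauche 0.9 → 0.9 kcal/mol.
Max at 240° (5.5 kcal/mol), min at 300° (0.9 kcal/mol); barrier = 4.6 kcal/mol.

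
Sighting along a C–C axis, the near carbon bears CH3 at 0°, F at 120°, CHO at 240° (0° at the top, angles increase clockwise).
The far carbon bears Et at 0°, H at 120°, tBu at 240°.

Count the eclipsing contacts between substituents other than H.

2

Non-H eclipsing pairs: CH3(0°)/Et(0°); CHO(240°)/tBu(240°) — 2 interactions.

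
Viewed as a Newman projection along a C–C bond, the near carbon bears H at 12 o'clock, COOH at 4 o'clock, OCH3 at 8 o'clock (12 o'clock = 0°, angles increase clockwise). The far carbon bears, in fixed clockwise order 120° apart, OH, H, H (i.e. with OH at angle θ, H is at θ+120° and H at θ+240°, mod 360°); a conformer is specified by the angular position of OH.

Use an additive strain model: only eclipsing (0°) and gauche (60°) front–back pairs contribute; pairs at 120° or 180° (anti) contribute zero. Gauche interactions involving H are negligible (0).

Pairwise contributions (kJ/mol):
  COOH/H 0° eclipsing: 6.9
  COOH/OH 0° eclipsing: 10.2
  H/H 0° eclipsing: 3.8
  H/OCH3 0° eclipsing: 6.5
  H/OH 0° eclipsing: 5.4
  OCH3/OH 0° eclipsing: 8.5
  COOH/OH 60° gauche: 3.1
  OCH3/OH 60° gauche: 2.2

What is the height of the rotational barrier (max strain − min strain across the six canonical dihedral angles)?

18.3 kJ/mol

OH at 0° is eclipsed. H at 0° is eclipsed with OH at 0° (5.4); COOH at 120° is eclipsed with H at 120° (6.9); OCH3 at 240° is eclipsed with H at 240° (6.5). Total 18.8 kJ/mol.
OH at 60° is staggered. COOH at 120° is gauche with OH at 60° (3.1). Total 3.1 kJ/mol.
OH at 120° is eclipsed. H at 0° is eclipsed with H at 0° (3.8); COOH at 120° is eclipsed with OH at 120° (10.2); OCH3 at 240° is eclipsed with H at 240° (6.5). Total 20.5 kJ/mol.
OH at 180° is staggered. COOH at 120° is gauche with OH at 180° (3.1); OCH3 at 240° is gauche with OH at 180° (2.2). Total 5.3 kJ/mol.
OH at 240° is eclipsed. H at 0° is eclipsed with H at 0° (3.8); COOH at 120° is eclipsed with H at 120° (6.9); OCH3 at 240° is eclipsed with OH at 240° (8.5). Total 19.2 kJ/mol.
OH at 300° is staggered. OCH3 at 240° is gauche with OH at 300° (2.2). Total 2.2 kJ/mol.
Max at 120° (20.5 kJ/mol), min at 300° (2.2 kJ/mol); barrier = 18.3 kJ/mol.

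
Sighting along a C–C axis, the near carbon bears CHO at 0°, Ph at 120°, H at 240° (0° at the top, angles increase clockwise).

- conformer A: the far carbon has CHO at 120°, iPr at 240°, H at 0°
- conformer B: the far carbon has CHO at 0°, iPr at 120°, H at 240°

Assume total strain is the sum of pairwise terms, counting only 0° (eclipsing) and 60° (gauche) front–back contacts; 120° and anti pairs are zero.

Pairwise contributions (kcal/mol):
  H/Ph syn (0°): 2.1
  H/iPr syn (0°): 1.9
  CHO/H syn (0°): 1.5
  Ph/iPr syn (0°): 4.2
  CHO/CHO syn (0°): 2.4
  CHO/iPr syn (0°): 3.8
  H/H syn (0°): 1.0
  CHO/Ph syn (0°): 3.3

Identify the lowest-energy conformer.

A

A (eclipsed): CHO–H eclipsed, Ph–CHO eclipsed, H–iPr eclipsed; 1.5 + 3.3 + 1.9 = 6.7 kcal/mol.
B (eclipsed): CHO–CHO eclipsed, Ph–iPr eclipsed, H–H eclipsed; 2.4 + 4.2 + 1.0 = 7.6 kcal/mol.
A has the lowest total (6.7 kcal/mol).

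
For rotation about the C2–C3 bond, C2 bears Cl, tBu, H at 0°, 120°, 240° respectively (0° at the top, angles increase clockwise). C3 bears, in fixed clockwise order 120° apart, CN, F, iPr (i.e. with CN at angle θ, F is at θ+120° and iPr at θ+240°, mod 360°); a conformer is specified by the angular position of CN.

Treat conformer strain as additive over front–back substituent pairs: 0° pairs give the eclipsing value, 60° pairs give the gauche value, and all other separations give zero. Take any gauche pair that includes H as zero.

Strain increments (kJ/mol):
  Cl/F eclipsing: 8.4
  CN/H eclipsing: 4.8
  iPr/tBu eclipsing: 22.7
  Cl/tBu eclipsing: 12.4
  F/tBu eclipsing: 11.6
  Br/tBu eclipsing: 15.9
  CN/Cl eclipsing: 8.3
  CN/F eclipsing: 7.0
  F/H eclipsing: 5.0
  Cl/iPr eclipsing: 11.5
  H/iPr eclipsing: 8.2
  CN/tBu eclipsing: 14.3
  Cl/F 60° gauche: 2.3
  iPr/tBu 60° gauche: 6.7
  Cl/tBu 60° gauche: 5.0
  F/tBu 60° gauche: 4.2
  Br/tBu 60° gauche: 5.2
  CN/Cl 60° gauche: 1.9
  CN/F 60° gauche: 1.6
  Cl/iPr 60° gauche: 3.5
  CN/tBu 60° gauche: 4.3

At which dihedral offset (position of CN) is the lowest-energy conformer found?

60°

CN at 0° is eclipsed. Cl at 0° is eclipsed with CN at 0° (8.3); tBu at 120° is eclipsed with F at 120° (11.6); H at 240° is eclipsed with iPr at 240° (8.2). Total 28.1 kJ/mol.
CN at 60° is staggered. Cl at 0° is gauche with CN at 60° (1.9); Cl at 0° is gauche with iPr at 300° (3.5); tBu at 120° is gauche with CN at 60° (4.3); tBu at 120° is gauche with F at 180° (4.2). Total 13.9 kJ/mol.
CN at 120° is eclipsed. Cl at 0° is eclipsed with iPr at 0° (11.5); tBu at 120° is eclipsed with CN at 120° (14.3); H at 240° is eclipsed with F at 240° (5.0). Total 30.8 kJ/mol.
CN at 180° is staggered. Cl at 0° is gauche with F at 300° (2.3); Cl at 0° is gauche with iPr at 60° (3.5); tBu at 120° is gauche with CN at 180° (4.3); tBu at 120° is gauche with iPr at 60° (6.7). Total 16.8 kJ/mol.
CN at 240° is eclipsed. Cl at 0° is eclipsed with F at 0° (8.4); tBu at 120° is eclipsed with iPr at 120° (22.7); H at 240° is eclipsed with CN at 240° (4.8). Total 35.9 kJ/mol.
CN at 300° is staggered. Cl at 0° is gauche with CN at 300° (1.9); Cl at 0° is gauche with F at 60° (2.3); tBu at 120° is gauche with F at 60° (4.2); tBu at 120° is gauche with iPr at 180° (6.7). Total 15.1 kJ/mol.
The minimum (13.9 kJ/mol) occurs with CN at 60°.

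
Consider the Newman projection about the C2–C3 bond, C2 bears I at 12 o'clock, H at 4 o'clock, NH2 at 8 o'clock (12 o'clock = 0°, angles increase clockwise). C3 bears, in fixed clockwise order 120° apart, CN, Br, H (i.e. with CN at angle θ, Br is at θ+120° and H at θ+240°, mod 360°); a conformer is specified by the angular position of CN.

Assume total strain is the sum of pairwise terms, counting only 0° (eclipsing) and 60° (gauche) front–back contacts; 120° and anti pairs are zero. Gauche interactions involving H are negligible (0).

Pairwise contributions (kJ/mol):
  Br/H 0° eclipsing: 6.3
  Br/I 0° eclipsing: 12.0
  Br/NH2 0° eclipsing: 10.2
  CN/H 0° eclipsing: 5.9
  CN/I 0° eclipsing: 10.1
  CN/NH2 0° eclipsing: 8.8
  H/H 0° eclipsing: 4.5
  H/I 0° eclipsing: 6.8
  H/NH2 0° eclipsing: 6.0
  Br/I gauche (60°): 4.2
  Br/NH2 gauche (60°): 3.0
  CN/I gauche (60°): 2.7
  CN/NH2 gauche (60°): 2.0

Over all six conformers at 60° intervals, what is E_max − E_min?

19.6 kJ/mol

CN at 0° (eclipsed): I–CN eclipsed, H–Br eclipsed, NH2–H eclipsed; 10.1 + 6.3 + 6.0 = 22.4 kJ/mol.
CN at 60° (staggered): I–CN gauche, NH2–Br gauche; 2.7 + 3.0 = 5.7 kJ/mol.
CN at 120° (eclipsed): I–H eclipsed, H–CN eclipsed, NH2–Br eclipsed; 6.8 + 5.9 + 10.2 = 22.9 kJ/mol.
CN at 180° (staggered): I–Br gauche, NH2–CN gauche, NH2–Br gauche; 4.2 + 2.0 + 3.0 = 9.2 kJ/mol.
CN at 240° (eclipsed): I–Br eclipsed, H–H eclipsed, NH2–CN eclipsed; 12.0 + 4.5 + 8.8 = 25.3 kJ/mol.
CN at 300° (staggered): I–CN gauche, I–Br gauche, NH2–CN gauche; 2.7 + 4.2 + 2.0 = 8.9 kJ/mol.
Max at 240° (25.3 kJ/mol), min at 60° (5.7 kJ/mol); barrier = 19.6 kJ/mol.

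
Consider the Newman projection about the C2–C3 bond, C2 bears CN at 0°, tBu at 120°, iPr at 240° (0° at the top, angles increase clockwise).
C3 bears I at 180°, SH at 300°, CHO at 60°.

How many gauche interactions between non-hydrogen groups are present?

6

Non-H gauche pairs: CN(0°)/SH(300°); CN(0°)/CHO(60°); tBu(120°)/I(180°); tBu(120°)/CHO(60°); iPr(240°)/I(180°); iPr(240°)/SH(300°) — 6 interactions.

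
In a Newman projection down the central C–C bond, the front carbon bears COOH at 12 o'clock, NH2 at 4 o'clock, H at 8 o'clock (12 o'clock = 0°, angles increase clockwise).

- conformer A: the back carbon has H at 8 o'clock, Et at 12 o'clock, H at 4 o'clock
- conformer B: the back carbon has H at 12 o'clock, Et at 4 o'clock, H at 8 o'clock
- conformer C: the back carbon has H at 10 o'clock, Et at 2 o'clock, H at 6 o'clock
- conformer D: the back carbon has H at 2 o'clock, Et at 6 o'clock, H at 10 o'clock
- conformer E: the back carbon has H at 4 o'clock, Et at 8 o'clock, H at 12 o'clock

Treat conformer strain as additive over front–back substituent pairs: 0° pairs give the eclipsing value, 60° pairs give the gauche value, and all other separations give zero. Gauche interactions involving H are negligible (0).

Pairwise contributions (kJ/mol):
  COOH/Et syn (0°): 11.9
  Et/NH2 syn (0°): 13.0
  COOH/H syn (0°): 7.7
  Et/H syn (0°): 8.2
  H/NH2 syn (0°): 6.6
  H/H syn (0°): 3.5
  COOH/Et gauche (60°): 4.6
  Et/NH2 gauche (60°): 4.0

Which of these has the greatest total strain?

A is eclipsed. COOH at 0° is eclipsed with Et at 0° (11.9); NH2 at 120° is eclipsed with H at 120° (6.6); H at 240° is eclipsed with H at 240° (3.5). Total 22.0 kJ/mol.
B is eclipsed. COOH at 0° is eclipsed with H at 0° (7.7); NH2 at 120° is eclipsed with Et at 120° (13.0); H at 240° is eclipsed with H at 240° (3.5). Total 24.2 kJ/mol.
C is staggered. COOH at 0° is gauche with Et at 60° (4.6); NH2 at 120° is gauche with Et at 60° (4.0). Total 8.6 kJ/mol.
D is staggered. NH2 at 120° is gauche with Et at 180° (4.0). Total 4.0 kJ/mol.
E is eclipsed. COOH at 0° is eclipsed with H at 0° (7.7); NH2 at 120° is eclipsed with H at 120° (6.6); H at 240° is eclipsed with Et at 240° (8.2). Total 22.5 kJ/mol.
B has the highest total (24.2 kJ/mol).

B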